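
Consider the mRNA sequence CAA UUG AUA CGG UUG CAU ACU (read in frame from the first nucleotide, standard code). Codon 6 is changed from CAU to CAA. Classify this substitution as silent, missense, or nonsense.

missense

Position 18 falls in codon 6: CAU → His.
After the substitution the codon is CAA → Gln.
His ≠ Gln, so this is a missense mutation.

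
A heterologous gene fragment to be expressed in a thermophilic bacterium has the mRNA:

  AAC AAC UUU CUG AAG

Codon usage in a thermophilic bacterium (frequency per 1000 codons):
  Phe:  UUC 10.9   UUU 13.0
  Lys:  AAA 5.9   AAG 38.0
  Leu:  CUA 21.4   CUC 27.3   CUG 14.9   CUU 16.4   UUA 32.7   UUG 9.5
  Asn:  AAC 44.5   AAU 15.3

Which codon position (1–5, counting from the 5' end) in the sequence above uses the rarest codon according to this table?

Codon 1 AAC (Asn): 44.5 per 1000.
Codon 2 AAC (Asn): 44.5 per 1000.
Codon 3 UUU (Phe): 13.0 per 1000.
Codon 4 CUG (Leu): 14.9 per 1000.
Codon 5 AAG (Lys): 38.0 per 1000.
Lowest frequency is 13.0 at codon 3.

3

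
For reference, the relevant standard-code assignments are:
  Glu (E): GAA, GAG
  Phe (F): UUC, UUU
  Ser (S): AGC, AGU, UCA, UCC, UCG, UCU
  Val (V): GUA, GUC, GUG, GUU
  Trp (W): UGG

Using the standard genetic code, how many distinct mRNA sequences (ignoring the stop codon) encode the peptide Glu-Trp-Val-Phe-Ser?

96

Glu: 2 codons.
Trp: 1 codon.
Val: 4 codons.
Phe: 2 codons.
Ser: 6 codons.
2 × 1 × 4 × 2 × 6 = 96.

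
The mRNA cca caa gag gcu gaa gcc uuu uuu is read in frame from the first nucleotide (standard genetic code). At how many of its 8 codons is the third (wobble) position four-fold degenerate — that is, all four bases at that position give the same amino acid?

3

Codon 1 CCA (Pro): third position 4-fold.
Codon 2 CAA (Gln): third position 2-fold.
Codon 3 GAG (Glu): third position 2-fold.
Codon 4 GCU (Ala): third position 4-fold.
Codon 5 GAA (Glu): third position 2-fold.
Codon 6 GCC (Ala): third position 4-fold.
Codon 7 UUU (Phe): third position 2-fold.
Codon 8 UUU (Phe): third position 2-fold.
Four-fold degenerate third positions: 3.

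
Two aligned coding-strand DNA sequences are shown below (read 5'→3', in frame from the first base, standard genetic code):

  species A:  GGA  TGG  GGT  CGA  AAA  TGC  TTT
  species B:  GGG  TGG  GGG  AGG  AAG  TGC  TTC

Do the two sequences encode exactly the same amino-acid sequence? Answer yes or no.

yes

Codon 1: GGA Gly / GGG Gly — synonymous.
Codon 2: TGG Trp / TGG Trp — identical.
Codon 3: GGT Gly / GGG Gly — synonymous.
Codon 4: CGA Arg / AGG Arg — synonymous.
Codon 5: AAA Lys / AAG Lys — synonymous.
Codon 6: TGC Cys / TGC Cys — identical.
Codon 7: TTT Phe / TTC Phe — synonymous.
Nonsynonymous differences: 0 → same protein.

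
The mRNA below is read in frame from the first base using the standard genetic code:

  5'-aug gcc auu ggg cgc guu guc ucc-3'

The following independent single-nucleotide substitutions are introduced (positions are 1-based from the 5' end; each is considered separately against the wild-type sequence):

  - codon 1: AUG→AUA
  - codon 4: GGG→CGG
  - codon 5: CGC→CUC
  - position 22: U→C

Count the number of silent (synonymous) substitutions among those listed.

0

Codon 1: AUG (Met) → AUA (Ile) — missense.
Codon 4: GGG (Gly) → CGG (Arg) — missense.
Codon 5: CGC (Arg) → CUC (Leu) — missense.
Codon 8: UCC (Ser) → CCC (Pro) — missense.
Synonymous: 0 of 4.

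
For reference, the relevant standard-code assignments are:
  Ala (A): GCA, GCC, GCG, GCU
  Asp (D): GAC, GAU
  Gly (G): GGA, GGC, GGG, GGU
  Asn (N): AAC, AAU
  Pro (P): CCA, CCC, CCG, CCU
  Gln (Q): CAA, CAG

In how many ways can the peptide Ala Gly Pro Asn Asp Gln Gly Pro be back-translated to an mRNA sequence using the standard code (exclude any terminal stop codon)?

Ala: 4 codons.
Gly: 4 codons.
Pro: 4 codons.
Asn: 2 codons.
Asp: 2 codons.
Gln: 2 codons.
Gly: 4 codons.
Pro: 4 codons.
4 × 4 × 4 × 2 × 2 × 2 × 4 × 4 = 8192.

8192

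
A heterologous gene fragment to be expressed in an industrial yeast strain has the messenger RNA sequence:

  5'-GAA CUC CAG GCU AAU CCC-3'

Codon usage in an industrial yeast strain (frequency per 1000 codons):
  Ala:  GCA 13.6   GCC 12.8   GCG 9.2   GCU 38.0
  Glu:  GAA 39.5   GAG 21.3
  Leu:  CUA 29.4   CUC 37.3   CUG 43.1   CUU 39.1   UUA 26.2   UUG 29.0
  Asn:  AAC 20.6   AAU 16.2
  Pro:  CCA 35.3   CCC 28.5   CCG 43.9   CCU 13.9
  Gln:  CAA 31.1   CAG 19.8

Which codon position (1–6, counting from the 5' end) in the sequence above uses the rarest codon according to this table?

5

Codon 1 GAA (Glu): 39.5 per 1000.
Codon 2 CUC (Leu): 37.3 per 1000.
Codon 3 CAG (Gln): 19.8 per 1000.
Codon 4 GCU (Ala): 38.0 per 1000.
Codon 5 AAU (Asn): 16.2 per 1000.
Codon 6 CCC (Pro): 28.5 per 1000.
Lowest frequency is 16.2 at codon 5.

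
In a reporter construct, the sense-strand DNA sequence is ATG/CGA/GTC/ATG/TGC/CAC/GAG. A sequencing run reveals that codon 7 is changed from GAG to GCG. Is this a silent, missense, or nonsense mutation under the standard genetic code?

Position 20 falls in codon 7: GAG → Glu.
After the substitution the codon is GCG → Ala.
Glu ≠ Ala, so this is a missense mutation.

missense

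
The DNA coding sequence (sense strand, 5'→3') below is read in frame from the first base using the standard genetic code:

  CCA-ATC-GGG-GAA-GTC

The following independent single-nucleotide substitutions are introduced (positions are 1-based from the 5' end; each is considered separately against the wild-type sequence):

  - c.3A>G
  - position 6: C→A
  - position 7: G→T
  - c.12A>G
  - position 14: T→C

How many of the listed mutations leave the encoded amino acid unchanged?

Codon 1: CCA (Pro) → CCG (Pro) — synonymous.
Codon 2: ATC (Ile) → ATA (Ile) — synonymous.
Codon 3: GGG (Gly) → TGG (Trp) — missense.
Codon 4: GAA (Glu) → GAG (Glu) — synonymous.
Codon 5: GTC (Val) → GCC (Ala) — missense.
Synonymous: 3 of 5.

3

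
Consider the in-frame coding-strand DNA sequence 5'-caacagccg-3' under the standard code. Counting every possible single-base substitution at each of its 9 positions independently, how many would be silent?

Codon 1 (CAA, Gln): 1 synonymous substitution.
Codon 2 (CAG, Gln): 1 synonymous substitution.
Codon 3 (CCG, Pro): 3 synonymous substitutions.
Total: 1 + 1 + 3 = 5.

5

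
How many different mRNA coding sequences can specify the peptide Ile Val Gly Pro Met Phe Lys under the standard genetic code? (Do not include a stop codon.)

768

Ile: 3 codons.
Val: 4 codons.
Gly: 4 codons.
Pro: 4 codons.
Met: 1 codon.
Phe: 2 codons.
Lys: 2 codons.
3 × 4 × 4 × 4 × 1 × 2 × 2 = 768.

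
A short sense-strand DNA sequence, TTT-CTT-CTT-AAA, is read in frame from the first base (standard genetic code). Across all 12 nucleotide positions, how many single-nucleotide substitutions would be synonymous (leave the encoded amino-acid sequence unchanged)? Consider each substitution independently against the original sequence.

8

Codon 1 (TTT, Phe): 1 synonymous substitution.
Codon 2 (CTT, Leu): 3 synonymous substitutions.
Codon 3 (CTT, Leu): 3 synonymous substitutions.
Codon 4 (AAA, Lys): 1 synonymous substitution.
Total: 1 + 3 + 3 + 1 = 8.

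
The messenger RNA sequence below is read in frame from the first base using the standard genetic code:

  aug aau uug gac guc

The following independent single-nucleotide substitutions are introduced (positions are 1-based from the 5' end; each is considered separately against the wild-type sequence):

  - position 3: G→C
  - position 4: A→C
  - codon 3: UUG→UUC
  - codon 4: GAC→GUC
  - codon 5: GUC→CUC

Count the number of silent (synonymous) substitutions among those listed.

0

Codon 1: AUG (Met) → AUC (Ile) — missense.
Codon 2: AAU (Asn) → CAU (His) — missense.
Codon 3: UUG (Leu) → UUC (Phe) — missense.
Codon 4: GAC (Asp) → GUC (Val) — missense.
Codon 5: GUC (Val) → CUC (Leu) — missense.
Synonymous: 0 of 5.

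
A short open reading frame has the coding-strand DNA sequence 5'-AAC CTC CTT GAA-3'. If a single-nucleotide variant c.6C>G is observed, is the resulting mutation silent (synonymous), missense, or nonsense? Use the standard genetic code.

Position 6 falls in codon 2: CTC → Leu.
After the substitution the codon is CTG → Leu.
Both encode Leu, so the change is synonymous.

silent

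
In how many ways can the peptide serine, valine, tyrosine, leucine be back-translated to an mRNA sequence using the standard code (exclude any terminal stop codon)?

288

Ser: 6 codons.
Val: 4 codons.
Tyr: 2 codons.
Leu: 6 codons.
6 × 4 × 2 × 6 = 288.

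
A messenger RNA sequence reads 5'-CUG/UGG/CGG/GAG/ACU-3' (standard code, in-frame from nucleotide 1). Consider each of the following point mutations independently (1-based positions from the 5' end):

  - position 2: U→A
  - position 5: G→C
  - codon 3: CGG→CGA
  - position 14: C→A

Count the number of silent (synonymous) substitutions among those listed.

1

Codon 1: CUG (Leu) → CAG (Gln) — missense.
Codon 2: UGG (Trp) → UCG (Ser) — missense.
Codon 3: CGG (Arg) → CGA (Arg) — synonymous.
Codon 5: ACU (Thr) → AAU (Asn) — missense.
Synonymous: 1 of 4.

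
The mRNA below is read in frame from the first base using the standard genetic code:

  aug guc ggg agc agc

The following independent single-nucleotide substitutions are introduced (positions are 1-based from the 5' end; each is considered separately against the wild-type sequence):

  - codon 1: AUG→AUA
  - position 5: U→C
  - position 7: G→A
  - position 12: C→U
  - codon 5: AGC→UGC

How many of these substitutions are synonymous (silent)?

1

Codon 1: AUG (Met) → AUA (Ile) — missense.
Codon 2: GUC (Val) → GCC (Ala) — missense.
Codon 3: GGG (Gly) → AGG (Arg) — missense.
Codon 4: AGC (Ser) → AGU (Ser) — synonymous.
Codon 5: AGC (Ser) → UGC (Cys) — missense.
Synonymous: 1 of 5.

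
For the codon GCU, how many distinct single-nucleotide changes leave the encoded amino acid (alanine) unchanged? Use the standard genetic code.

3

Position 1: none → 0 synonymous.
Position 2: none → 0 synonymous.
Position 3: GCC, GCA, GCG → 3 synonymous.
Total: 0 + 0 + 3 = 3.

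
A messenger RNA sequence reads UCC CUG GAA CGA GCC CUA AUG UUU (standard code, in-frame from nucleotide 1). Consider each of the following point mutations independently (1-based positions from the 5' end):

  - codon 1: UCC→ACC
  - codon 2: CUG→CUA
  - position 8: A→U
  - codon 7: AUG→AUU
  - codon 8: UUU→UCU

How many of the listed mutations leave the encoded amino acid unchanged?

Codon 1: UCC (Ser) → ACC (Thr) — missense.
Codon 2: CUG (Leu) → CUA (Leu) — synonymous.
Codon 3: GAA (Glu) → GUA (Val) — missense.
Codon 7: AUG (Met) → AUU (Ile) — missense.
Codon 8: UUU (Phe) → UCU (Ser) — missense.
Synonymous: 1 of 5.

1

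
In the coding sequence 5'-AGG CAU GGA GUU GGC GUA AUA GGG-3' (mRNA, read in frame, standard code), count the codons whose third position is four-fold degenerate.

Codon 1 AGG (Arg): third position 2-fold.
Codon 2 CAU (His): third position 2-fold.
Codon 3 GGA (Gly): third position 4-fold.
Codon 4 GUU (Val): third position 4-fold.
Codon 5 GGC (Gly): third position 4-fold.
Codon 6 GUA (Val): third position 4-fold.
Codon 7 AUA (Ile): third position 3-fold.
Codon 8 GGG (Gly): third position 4-fold.
Four-fold degenerate third positions: 5.

5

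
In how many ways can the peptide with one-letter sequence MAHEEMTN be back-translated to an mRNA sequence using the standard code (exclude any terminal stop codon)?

256

Met: 1 codon.
Ala: 4 codons.
His: 2 codons.
Glu: 2 codons.
Glu: 2 codons.
Met: 1 codon.
Thr: 4 codons.
Asn: 2 codons.
1 × 4 × 2 × 2 × 2 × 1 × 4 × 2 = 256.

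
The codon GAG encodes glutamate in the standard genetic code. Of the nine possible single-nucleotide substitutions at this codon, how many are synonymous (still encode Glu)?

1

Position 1: none → 0 synonymous.
Position 2: none → 0 synonymous.
Position 3: GAA → 1 synonymous.
Total: 0 + 0 + 1 = 1.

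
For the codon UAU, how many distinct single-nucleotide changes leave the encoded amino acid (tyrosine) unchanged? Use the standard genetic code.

Position 1: none → 0 synonymous.
Position 2: none → 0 synonymous.
Position 3: UAC → 1 synonymous.
Total: 0 + 0 + 1 = 1.

1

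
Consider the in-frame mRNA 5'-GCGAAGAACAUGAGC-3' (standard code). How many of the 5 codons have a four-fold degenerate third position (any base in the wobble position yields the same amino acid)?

Codon 1 GCG (Ala): third position 4-fold.
Codon 2 AAG (Lys): third position 2-fold.
Codon 3 AAC (Asn): third position 2-fold.
Codon 4 AUG (Met): third position 1-fold.
Codon 5 AGC (Ser): third position 2-fold.
Four-fold degenerate third positions: 1.

1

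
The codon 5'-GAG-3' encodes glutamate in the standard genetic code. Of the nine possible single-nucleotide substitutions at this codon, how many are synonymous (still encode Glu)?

Position 1: none → 0 synonymous.
Position 2: none → 0 synonymous.
Position 3: GAA → 1 synonymous.
Total: 0 + 0 + 1 = 1.

1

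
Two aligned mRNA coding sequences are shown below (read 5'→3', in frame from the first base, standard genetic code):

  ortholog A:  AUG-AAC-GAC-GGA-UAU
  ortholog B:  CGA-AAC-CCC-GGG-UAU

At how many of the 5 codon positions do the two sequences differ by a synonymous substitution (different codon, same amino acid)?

Codon 1: AUG Met / CGA Arg — nonsynonymous.
Codon 2: AAC Asn / AAC Asn — identical.
Codon 3: GAC Asp / CCC Pro — nonsynonymous.
Codon 4: GGA Gly / GGG Gly — synonymous.
Codon 5: UAU Tyr / UAU Tyr — identical.
Synonymous differences: 1.

1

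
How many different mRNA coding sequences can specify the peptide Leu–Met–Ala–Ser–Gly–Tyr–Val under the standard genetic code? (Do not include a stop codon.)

Leu: 6 codons.
Met: 1 codon.
Ala: 4 codons.
Ser: 6 codons.
Gly: 4 codons.
Tyr: 2 codons.
Val: 4 codons.
6 × 1 × 4 × 6 × 4 × 2 × 4 = 4608.

4608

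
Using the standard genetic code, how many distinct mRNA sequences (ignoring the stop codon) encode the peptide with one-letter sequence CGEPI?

192

Cys: 2 codons.
Gly: 4 codons.
Glu: 2 codons.
Pro: 4 codons.
Ile: 3 codons.
2 × 4 × 2 × 4 × 3 = 192.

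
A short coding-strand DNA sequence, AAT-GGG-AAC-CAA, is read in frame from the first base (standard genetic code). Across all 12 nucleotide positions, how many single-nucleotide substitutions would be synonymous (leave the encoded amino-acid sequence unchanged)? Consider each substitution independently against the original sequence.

Codon 1 (AAT, Asn): 1 synonymous substitution.
Codon 2 (GGG, Gly): 3 synonymous substitutions.
Codon 3 (AAC, Asn): 1 synonymous substitution.
Codon 4 (CAA, Gln): 1 synonymous substitution.
Total: 1 + 3 + 1 + 1 = 6.

6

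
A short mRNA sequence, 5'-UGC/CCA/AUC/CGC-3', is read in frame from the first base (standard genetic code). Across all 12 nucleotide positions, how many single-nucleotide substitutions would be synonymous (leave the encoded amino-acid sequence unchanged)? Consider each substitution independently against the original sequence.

Codon 1 (UGC, Cys): 1 synonymous substitution.
Codon 2 (CCA, Pro): 3 synonymous substitutions.
Codon 3 (AUC, Ile): 2 synonymous substitutions.
Codon 4 (CGC, Arg): 3 synonymous substitutions.
Total: 1 + 3 + 2 + 3 = 9.

9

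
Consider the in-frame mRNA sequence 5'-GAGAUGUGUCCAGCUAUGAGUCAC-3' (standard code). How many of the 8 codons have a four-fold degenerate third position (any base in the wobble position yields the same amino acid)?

Codon 1 GAG (Glu): third position 2-fold.
Codon 2 AUG (Met): third position 1-fold.
Codon 3 UGU (Cys): third position 2-fold.
Codon 4 CCA (Pro): third position 4-fold.
Codon 5 GCU (Ala): third position 4-fold.
Codon 6 AUG (Met): third position 1-fold.
Codon 7 AGU (Ser): third position 2-fold.
Codon 8 CAC (His): third position 2-fold.
Four-fold degenerate third positions: 2.

2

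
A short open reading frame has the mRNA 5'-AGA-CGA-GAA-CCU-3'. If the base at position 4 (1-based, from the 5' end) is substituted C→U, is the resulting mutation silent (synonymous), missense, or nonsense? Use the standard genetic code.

nonsense

Position 4 falls in codon 2: CGA → Arg.
After the substitution the codon is UGA → Stop.
The new codon is a stop codon, so this is a nonsense mutation.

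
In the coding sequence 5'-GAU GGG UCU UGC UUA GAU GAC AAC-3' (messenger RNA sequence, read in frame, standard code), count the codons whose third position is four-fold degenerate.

2

Codon 1 GAU (Asp): third position 2-fold.
Codon 2 GGG (Gly): third position 4-fold.
Codon 3 UCU (Ser): third position 4-fold.
Codon 4 UGC (Cys): third position 2-fold.
Codon 5 UUA (Leu): third position 2-fold.
Codon 6 GAU (Asp): third position 2-fold.
Codon 7 GAC (Asp): third position 2-fold.
Codon 8 AAC (Asn): third position 2-fold.
Four-fold degenerate third positions: 2.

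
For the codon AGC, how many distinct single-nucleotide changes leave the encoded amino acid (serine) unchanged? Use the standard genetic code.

Position 1: none → 0 synonymous.
Position 2: none → 0 synonymous.
Position 3: AGU → 1 synonymous.
Total: 0 + 0 + 1 = 1.

1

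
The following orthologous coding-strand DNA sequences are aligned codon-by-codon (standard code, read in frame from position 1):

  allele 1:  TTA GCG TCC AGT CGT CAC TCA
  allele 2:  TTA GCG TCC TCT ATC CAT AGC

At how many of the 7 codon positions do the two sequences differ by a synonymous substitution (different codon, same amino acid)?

Codon 1: TTA Leu / TTA Leu — identical.
Codon 2: GCG Ala / GCG Ala — identical.
Codon 3: TCC Ser / TCC Ser — identical.
Codon 4: AGT Ser / TCT Ser — synonymous.
Codon 5: CGT Arg / ATC Ile — nonsynonymous.
Codon 6: CAC His / CAT His — synonymous.
Codon 7: TCA Ser / AGC Ser — synonymous.
Synonymous differences: 3.

3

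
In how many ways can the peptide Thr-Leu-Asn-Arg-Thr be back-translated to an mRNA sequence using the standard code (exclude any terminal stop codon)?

1152

Thr: 4 codons.
Leu: 6 codons.
Asn: 2 codons.
Arg: 6 codons.
Thr: 4 codons.
4 × 6 × 2 × 6 × 4 = 1152.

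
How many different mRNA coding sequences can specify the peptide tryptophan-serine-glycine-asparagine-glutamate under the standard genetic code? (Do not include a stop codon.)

96

Trp: 1 codon.
Ser: 6 codons.
Gly: 4 codons.
Asn: 2 codons.
Glu: 2 codons.
1 × 6 × 4 × 2 × 2 = 96.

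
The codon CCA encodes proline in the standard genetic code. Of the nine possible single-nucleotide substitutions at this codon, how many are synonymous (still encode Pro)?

Position 1: none → 0 synonymous.
Position 2: none → 0 synonymous.
Position 3: CCU, CCC, CCG → 3 synonymous.
Total: 0 + 0 + 3 = 3.

3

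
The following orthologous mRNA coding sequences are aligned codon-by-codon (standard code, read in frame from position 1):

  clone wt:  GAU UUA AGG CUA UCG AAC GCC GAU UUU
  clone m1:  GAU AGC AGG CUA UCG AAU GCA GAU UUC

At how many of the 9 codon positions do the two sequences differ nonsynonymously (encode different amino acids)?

Codon 1: GAU Asp / GAU Asp — identical.
Codon 2: UUA Leu / AGC Ser — nonsynonymous.
Codon 3: AGG Arg / AGG Arg — identical.
Codon 4: CUA Leu / CUA Leu — identical.
Codon 5: UCG Ser / UCG Ser — identical.
Codon 6: AAC Asn / AAU Asn — synonymous.
Codon 7: GCC Ala / GCA Ala — synonymous.
Codon 8: GAU Asp / GAU Asp — identical.
Codon 9: UUU Phe / UUC Phe — synonymous.
Nonsynonymous differences: 1.

1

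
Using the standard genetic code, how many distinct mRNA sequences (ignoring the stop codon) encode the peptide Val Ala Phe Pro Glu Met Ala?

Val: 4 codons.
Ala: 4 codons.
Phe: 2 codons.
Pro: 4 codons.
Glu: 2 codons.
Met: 1 codon.
Ala: 4 codons.
4 × 4 × 2 × 4 × 2 × 1 × 4 = 1024.

1024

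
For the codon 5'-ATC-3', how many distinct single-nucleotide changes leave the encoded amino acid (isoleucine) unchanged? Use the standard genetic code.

Position 1: none → 0 synonymous.
Position 2: none → 0 synonymous.
Position 3: ATT, ATA → 2 synonymous.
Total: 0 + 0 + 2 = 2.

2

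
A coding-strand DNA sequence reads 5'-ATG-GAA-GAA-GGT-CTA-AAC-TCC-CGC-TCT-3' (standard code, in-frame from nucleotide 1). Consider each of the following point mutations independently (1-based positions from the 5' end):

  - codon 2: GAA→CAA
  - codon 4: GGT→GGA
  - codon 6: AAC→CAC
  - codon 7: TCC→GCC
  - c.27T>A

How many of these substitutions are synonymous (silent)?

Codon 2: GAA (Glu) → CAA (Gln) — missense.
Codon 4: GGT (Gly) → GGA (Gly) — synonymous.
Codon 6: AAC (Asn) → CAC (His) — missense.
Codon 7: TCC (Ser) → GCC (Ala) — missense.
Codon 9: TCT (Ser) → TCA (Ser) — synonymous.
Synonymous: 2 of 5.

2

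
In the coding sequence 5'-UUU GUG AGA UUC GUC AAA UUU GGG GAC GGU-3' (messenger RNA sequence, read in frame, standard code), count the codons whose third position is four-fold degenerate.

4

Codon 1 UUU (Phe): third position 2-fold.
Codon 2 GUG (Val): third position 4-fold.
Codon 3 AGA (Arg): third position 2-fold.
Codon 4 UUC (Phe): third position 2-fold.
Codon 5 GUC (Val): third position 4-fold.
Codon 6 AAA (Lys): third position 2-fold.
Codon 7 UUU (Phe): third position 2-fold.
Codon 8 GGG (Gly): third position 4-fold.
Codon 9 GAC (Asp): third position 2-fold.
Codon 10 GGU (Gly): third position 4-fold.
Four-fold degenerate third positions: 4.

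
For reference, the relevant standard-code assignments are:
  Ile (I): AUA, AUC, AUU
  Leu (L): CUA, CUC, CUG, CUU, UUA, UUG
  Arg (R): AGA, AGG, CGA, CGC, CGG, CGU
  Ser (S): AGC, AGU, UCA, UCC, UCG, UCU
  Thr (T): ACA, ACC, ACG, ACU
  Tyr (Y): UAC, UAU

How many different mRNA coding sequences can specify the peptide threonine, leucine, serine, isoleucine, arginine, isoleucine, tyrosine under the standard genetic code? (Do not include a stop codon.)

Thr: 4 codons.
Leu: 6 codons.
Ser: 6 codons.
Ile: 3 codons.
Arg: 6 codons.
Ile: 3 codons.
Tyr: 2 codons.
4 × 6 × 6 × 3 × 6 × 3 × 2 = 15552.

15552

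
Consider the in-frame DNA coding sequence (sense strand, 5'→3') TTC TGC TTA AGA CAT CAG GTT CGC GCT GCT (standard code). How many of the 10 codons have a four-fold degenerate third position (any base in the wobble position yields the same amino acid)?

Codon 1 TTC (Phe): third position 2-fold.
Codon 2 TGC (Cys): third position 2-fold.
Codon 3 TTA (Leu): third position 2-fold.
Codon 4 AGA (Arg): third position 2-fold.
Codon 5 CAT (His): third position 2-fold.
Codon 6 CAG (Gln): third position 2-fold.
Codon 7 GTT (Val): third position 4-fold.
Codon 8 CGC (Arg): third position 4-fold.
Codon 9 GCT (Ala): third position 4-fold.
Codon 10 GCT (Ala): third position 4-fold.
Four-fold degenerate third positions: 4.

4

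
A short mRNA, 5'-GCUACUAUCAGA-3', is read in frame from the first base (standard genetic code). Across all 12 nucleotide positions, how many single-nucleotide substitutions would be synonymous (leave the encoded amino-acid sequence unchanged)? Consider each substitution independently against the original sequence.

Codon 1 (GCU, Ala): 3 synonymous substitutions.
Codon 2 (ACU, Thr): 3 synonymous substitutions.
Codon 3 (AUC, Ile): 2 synonymous substitutions.
Codon 4 (AGA, Arg): 2 synonymous substitutions.
Total: 3 + 3 + 2 + 2 = 10.

10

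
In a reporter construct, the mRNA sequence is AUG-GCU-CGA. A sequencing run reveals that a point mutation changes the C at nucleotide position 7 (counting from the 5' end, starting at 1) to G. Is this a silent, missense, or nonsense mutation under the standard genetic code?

missense

Position 7 falls in codon 3: CGA → Arg.
After the substitution the codon is GGA → Gly.
Arg ≠ Gly, so this is a missense mutation.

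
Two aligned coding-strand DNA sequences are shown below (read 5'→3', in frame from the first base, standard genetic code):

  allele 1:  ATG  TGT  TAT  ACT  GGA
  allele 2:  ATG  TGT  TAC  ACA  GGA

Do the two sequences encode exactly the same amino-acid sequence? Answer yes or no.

yes

Codon 1: ATG Met / ATG Met — identical.
Codon 2: TGT Cys / TGT Cys — identical.
Codon 3: TAT Tyr / TAC Tyr — synonymous.
Codon 4: ACT Thr / ACA Thr — synonymous.
Codon 5: GGA Gly / GGA Gly — identical.
Nonsynonymous differences: 0 → same protein.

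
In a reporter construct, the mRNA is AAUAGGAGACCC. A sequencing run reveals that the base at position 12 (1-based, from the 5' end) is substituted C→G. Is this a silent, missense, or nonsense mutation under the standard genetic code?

silent

Position 12 falls in codon 4: CCC → Pro.
After the substitution the codon is CCG → Pro.
Both encode Pro, so the change is synonymous.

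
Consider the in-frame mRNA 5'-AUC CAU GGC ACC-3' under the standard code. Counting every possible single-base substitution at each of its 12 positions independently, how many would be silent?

Codon 1 (AUC, Ile): 2 synonymous substitutions.
Codon 2 (CAU, His): 1 synonymous substitution.
Codon 3 (GGC, Gly): 3 synonymous substitutions.
Codon 4 (ACC, Thr): 3 synonymous substitutions.
Total: 2 + 1 + 3 + 3 = 9.

9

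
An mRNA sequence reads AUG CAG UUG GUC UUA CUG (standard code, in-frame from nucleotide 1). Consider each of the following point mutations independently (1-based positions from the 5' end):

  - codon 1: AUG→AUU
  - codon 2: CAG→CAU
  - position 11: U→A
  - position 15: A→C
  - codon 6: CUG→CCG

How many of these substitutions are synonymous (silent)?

0

Codon 1: AUG (Met) → AUU (Ile) — missense.
Codon 2: CAG (Gln) → CAU (His) — missense.
Codon 4: GUC (Val) → GAC (Asp) — missense.
Codon 5: UUA (Leu) → UUC (Phe) — missense.
Codon 6: CUG (Leu) → CCG (Pro) — missense.
Synonymous: 0 of 5.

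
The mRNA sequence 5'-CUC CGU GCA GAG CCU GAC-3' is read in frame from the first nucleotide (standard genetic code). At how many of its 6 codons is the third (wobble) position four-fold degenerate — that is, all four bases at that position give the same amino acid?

4

Codon 1 CUC (Leu): third position 4-fold.
Codon 2 CGU (Arg): third position 4-fold.
Codon 3 GCA (Ala): third position 4-fold.
Codon 4 GAG (Glu): third position 2-fold.
Codon 5 CCU (Pro): third position 4-fold.
Codon 6 GAC (Asp): third position 2-fold.
Four-fold degenerate third positions: 4.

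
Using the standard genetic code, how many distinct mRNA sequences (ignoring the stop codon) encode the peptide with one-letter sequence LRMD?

Leu: 6 codons.
Arg: 6 codons.
Met: 1 codon.
Asp: 2 codons.
6 × 6 × 1 × 2 = 72.

72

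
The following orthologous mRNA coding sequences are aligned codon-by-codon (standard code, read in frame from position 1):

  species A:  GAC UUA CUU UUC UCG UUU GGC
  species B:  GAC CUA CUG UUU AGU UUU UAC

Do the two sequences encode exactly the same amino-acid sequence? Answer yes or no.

Codon 1: GAC Asp / GAC Asp — identical.
Codon 2: UUA Leu / CUA Leu — synonymous.
Codon 3: CUU Leu / CUG Leu — synonymous.
Codon 4: UUC Phe / UUU Phe — synonymous.
Codon 5: UCG Ser / AGU Ser — synonymous.
Codon 6: UUU Phe / UUU Phe — identical.
Codon 7: GGC Gly / UAC Tyr — nonsynonymous.
Nonsynonymous differences: 1 → different protein.

no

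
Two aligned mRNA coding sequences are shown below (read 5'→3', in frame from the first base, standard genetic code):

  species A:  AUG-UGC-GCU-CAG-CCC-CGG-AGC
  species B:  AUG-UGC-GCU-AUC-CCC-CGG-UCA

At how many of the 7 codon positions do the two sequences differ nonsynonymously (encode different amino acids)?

1

Codon 1: AUG Met / AUG Met — identical.
Codon 2: UGC Cys / UGC Cys — identical.
Codon 3: GCU Ala / GCU Ala — identical.
Codon 4: CAG Gln / AUC Ile — nonsynonymous.
Codon 5: CCC Pro / CCC Pro — identical.
Codon 6: CGG Arg / CGG Arg — identical.
Codon 7: AGC Ser / UCA Ser — synonymous.
Nonsynonymous differences: 1.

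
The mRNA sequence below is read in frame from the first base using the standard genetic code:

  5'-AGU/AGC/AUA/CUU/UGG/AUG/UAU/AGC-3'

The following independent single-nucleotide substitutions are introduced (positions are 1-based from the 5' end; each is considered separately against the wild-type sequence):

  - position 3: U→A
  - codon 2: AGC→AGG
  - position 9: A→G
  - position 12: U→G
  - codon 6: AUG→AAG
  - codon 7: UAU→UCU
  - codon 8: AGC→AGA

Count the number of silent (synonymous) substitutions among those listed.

1

Codon 1: AGU (Ser) → AGA (Arg) — missense.
Codon 2: AGC (Ser) → AGG (Arg) — missense.
Codon 3: AUA (Ile) → AUG (Met) — missense.
Codon 4: CUU (Leu) → CUG (Leu) — synonymous.
Codon 6: AUG (Met) → AAG (Lys) — missense.
Codon 7: UAU (Tyr) → UCU (Ser) — missense.
Codon 8: AGC (Ser) → AGA (Arg) — missense.
Synonymous: 1 of 7.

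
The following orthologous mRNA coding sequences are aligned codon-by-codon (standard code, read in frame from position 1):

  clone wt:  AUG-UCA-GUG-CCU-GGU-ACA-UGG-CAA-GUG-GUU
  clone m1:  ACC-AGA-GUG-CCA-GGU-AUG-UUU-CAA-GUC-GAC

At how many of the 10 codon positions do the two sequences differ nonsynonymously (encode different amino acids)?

Codon 1: AUG Met / ACC Thr — nonsynonymous.
Codon 2: UCA Ser / AGA Arg — nonsynonymous.
Codon 3: GUG Val / GUG Val — identical.
Codon 4: CCU Pro / CCA Pro — synonymous.
Codon 5: GGU Gly / GGU Gly — identical.
Codon 6: ACA Thr / AUG Met — nonsynonymous.
Codon 7: UGG Trp / UUU Phe — nonsynonymous.
Codon 8: CAA Gln / CAA Gln — identical.
Codon 9: GUG Val / GUC Val — synonymous.
Codon 10: GUU Val / GAC Asp — nonsynonymous.
Nonsynonymous differences: 5.

5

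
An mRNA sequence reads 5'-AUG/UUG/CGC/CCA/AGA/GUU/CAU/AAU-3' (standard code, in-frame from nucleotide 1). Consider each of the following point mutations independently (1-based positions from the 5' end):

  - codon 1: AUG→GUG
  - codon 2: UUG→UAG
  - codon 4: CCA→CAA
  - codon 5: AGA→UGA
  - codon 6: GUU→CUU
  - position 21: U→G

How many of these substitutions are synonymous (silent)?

0

Codon 1: AUG (Met) → GUG (Val) — missense.
Codon 2: UUG (Leu) → UAG (Stop) — nonsense.
Codon 4: CCA (Pro) → CAA (Gln) — missense.
Codon 5: AGA (Arg) → UGA (Stop) — nonsense.
Codon 6: GUU (Val) → CUU (Leu) — missense.
Codon 7: CAU (His) → CAG (Gln) — missense.
Synonymous: 0 of 6.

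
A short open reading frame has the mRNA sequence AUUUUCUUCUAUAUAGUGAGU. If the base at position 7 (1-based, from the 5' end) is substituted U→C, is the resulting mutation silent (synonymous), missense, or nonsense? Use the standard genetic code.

Position 7 falls in codon 3: UUC → Phe.
After the substitution the codon is CUC → Leu.
Phe ≠ Leu, so this is a missense mutation.

missense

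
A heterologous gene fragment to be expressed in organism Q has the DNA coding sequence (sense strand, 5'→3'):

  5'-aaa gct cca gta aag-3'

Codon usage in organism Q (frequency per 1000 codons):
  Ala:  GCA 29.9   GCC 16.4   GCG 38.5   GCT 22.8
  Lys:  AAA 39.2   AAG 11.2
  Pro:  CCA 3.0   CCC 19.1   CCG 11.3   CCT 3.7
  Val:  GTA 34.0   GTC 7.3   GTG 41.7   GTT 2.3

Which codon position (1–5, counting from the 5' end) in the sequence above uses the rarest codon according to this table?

Codon 1 AAA (Lys): 39.2 per 1000.
Codon 2 GCT (Ala): 22.8 per 1000.
Codon 3 CCA (Pro): 3.0 per 1000.
Codon 4 GTA (Val): 34.0 per 1000.
Codon 5 AAG (Lys): 11.2 per 1000.
Lowest frequency is 3.0 at codon 3.

3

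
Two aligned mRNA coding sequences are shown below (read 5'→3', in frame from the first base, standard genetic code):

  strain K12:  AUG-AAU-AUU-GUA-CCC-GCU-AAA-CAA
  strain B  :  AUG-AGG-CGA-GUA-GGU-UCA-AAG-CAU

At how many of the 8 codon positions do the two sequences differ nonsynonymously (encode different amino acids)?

Codon 1: AUG Met / AUG Met — identical.
Codon 2: AAU Asn / AGG Arg — nonsynonymous.
Codon 3: AUU Ile / CGA Arg — nonsynonymous.
Codon 4: GUA Val / GUA Val — identical.
Codon 5: CCC Pro / GGU Gly — nonsynonymous.
Codon 6: GCU Ala / UCA Ser — nonsynonymous.
Codon 7: AAA Lys / AAG Lys — synonymous.
Codon 8: CAA Gln / CAU His — nonsynonymous.
Nonsynonymous differences: 5.

5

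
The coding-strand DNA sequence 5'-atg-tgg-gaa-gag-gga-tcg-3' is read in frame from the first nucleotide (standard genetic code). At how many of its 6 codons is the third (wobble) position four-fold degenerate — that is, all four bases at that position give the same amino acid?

2

Codon 1 ATG (Met): third position 1-fold.
Codon 2 TGG (Trp): third position 1-fold.
Codon 3 GAA (Glu): third position 2-fold.
Codon 4 GAG (Glu): third position 2-fold.
Codon 5 GGA (Gly): third position 4-fold.
Codon 6 TCG (Ser): third position 4-fold.
Four-fold degenerate third positions: 2.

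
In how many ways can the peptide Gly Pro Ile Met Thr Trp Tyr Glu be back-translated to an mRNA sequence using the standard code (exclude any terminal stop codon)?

768

Gly: 4 codons.
Pro: 4 codons.
Ile: 3 codons.
Met: 1 codon.
Thr: 4 codons.
Trp: 1 codon.
Tyr: 2 codons.
Glu: 2 codons.
4 × 4 × 3 × 1 × 4 × 1 × 2 × 2 = 768.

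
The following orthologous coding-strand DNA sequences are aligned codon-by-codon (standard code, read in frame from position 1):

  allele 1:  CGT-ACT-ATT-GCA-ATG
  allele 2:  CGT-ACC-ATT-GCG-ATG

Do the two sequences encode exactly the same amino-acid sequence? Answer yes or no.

Codon 1: CGT Arg / CGT Arg — identical.
Codon 2: ACT Thr / ACC Thr — synonymous.
Codon 3: ATT Ile / ATT Ile — identical.
Codon 4: GCA Ala / GCG Ala — synonymous.
Codon 5: ATG Met / ATG Met — identical.
Nonsynonymous differences: 0 → same protein.

yes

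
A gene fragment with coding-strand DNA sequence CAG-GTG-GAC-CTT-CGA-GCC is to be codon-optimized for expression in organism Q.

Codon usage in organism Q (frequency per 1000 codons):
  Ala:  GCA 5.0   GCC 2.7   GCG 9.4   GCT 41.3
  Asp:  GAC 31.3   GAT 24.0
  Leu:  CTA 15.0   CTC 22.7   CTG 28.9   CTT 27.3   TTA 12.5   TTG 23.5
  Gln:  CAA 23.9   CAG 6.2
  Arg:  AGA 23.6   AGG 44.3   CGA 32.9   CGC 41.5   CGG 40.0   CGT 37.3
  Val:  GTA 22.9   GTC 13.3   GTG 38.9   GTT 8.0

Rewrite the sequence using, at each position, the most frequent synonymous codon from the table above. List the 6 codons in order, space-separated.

CAA GTG GAC CTG AGG GCT

Codon 1 (Gln): best is CAA at 23.9.
Codon 2 (Val): best is GTG at 38.9.
Codon 3 (Asp): best is GAC at 31.3.
Codon 4 (Leu): best is CTG at 28.9.
Codon 5 (Arg): best is AGG at 44.3.
Codon 6 (Ala): best is GCT at 41.3.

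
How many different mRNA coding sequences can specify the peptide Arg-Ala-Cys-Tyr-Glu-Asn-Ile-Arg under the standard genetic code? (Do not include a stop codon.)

Arg: 6 codons.
Ala: 4 codons.
Cys: 2 codons.
Tyr: 2 codons.
Glu: 2 codons.
Asn: 2 codons.
Ile: 3 codons.
Arg: 6 codons.
6 × 4 × 2 × 2 × 2 × 2 × 3 × 6 = 6912.

6912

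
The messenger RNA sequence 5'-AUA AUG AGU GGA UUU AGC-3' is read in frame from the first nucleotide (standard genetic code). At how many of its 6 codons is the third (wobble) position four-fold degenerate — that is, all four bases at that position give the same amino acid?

1

Codon 1 AUA (Ile): third position 3-fold.
Codon 2 AUG (Met): third position 1-fold.
Codon 3 AGU (Ser): third position 2-fold.
Codon 4 GGA (Gly): third position 4-fold.
Codon 5 UUU (Phe): third position 2-fold.
Codon 6 AGC (Ser): third position 2-fold.
Four-fold degenerate third positions: 1.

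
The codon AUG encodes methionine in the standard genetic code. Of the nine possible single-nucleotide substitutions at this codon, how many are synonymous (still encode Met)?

Position 1: none → 0 synonymous.
Position 2: none → 0 synonymous.
Position 3: none → 0 synonymous.
Total: 0 + 0 + 0 = 0.

0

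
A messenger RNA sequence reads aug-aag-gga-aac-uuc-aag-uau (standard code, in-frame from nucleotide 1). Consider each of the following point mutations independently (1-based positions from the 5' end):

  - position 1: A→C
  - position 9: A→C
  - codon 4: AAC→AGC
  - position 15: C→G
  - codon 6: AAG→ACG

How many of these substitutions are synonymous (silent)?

1

Codon 1: AUG (Met) → CUG (Leu) — missense.
Codon 3: GGA (Gly) → GGC (Gly) — synonymous.
Codon 4: AAC (Asn) → AGC (Ser) — missense.
Codon 5: UUC (Phe) → UUG (Leu) — missense.
Codon 6: AAG (Lys) → ACG (Thr) — missense.
Synonymous: 1 of 5.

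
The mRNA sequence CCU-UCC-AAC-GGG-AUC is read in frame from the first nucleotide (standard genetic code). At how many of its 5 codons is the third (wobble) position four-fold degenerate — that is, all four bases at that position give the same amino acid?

3

Codon 1 CCU (Pro): third position 4-fold.
Codon 2 UCC (Ser): third position 4-fold.
Codon 3 AAC (Asn): third position 2-fold.
Codon 4 GGG (Gly): third position 4-fold.
Codon 5 AUC (Ile): third position 3-fold.
Four-fold degenerate third positions: 3.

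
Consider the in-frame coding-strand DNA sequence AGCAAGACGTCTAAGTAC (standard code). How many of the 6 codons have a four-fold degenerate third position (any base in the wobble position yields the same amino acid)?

Codon 1 AGC (Ser): third position 2-fold.
Codon 2 AAG (Lys): third position 2-fold.
Codon 3 ACG (Thr): third position 4-fold.
Codon 4 TCT (Ser): third position 4-fold.
Codon 5 AAG (Lys): third position 2-fold.
Codon 6 TAC (Tyr): third position 2-fold.
Four-fold degenerate third positions: 2.

2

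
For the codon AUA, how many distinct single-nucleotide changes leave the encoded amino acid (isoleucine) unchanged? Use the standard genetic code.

Position 1: none → 0 synonymous.
Position 2: none → 0 synonymous.
Position 3: AUU, AUC → 2 synonymous.
Total: 0 + 0 + 2 = 2.

2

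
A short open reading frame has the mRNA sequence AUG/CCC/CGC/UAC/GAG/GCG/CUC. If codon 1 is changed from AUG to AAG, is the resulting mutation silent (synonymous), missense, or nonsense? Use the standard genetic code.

Position 2 falls in codon 1: AUG → Met.
After the substitution the codon is AAG → Lys.
Met ≠ Lys, so this is a missense mutation.

missense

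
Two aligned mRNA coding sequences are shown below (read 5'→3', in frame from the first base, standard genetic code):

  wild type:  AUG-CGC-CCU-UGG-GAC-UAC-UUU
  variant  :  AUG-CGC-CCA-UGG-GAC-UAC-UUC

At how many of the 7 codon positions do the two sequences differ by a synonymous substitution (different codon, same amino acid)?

Codon 1: AUG Met / AUG Met — identical.
Codon 2: CGC Arg / CGC Arg — identical.
Codon 3: CCU Pro / CCA Pro — synonymous.
Codon 4: UGG Trp / UGG Trp — identical.
Codon 5: GAC Asp / GAC Asp — identical.
Codon 6: UAC Tyr / UAC Tyr — identical.
Codon 7: UUU Phe / UUC Phe — synonymous.
Synonymous differences: 2.

2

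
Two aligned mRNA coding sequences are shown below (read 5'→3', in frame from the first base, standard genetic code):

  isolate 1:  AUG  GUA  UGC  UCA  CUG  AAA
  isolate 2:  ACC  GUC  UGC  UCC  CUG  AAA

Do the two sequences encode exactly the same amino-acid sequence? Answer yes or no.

no

Codon 1: AUG Met / ACC Thr — nonsynonymous.
Codon 2: GUA Val / GUC Val — synonymous.
Codon 3: UGC Cys / UGC Cys — identical.
Codon 4: UCA Ser / UCC Ser — synonymous.
Codon 5: CUG Leu / CUG Leu — identical.
Codon 6: AAA Lys / AAA Lys — identical.
Nonsynonymous differences: 1 → different protein.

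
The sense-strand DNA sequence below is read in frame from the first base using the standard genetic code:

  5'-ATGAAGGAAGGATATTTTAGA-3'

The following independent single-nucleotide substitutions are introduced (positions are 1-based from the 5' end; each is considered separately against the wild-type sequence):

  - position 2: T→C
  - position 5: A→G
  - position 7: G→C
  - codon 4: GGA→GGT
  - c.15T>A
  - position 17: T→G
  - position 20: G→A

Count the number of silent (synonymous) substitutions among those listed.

1

Codon 1: ATG (Met) → ACG (Thr) — missense.
Codon 2: AAG (Lys) → AGG (Arg) — missense.
Codon 3: GAA (Glu) → CAA (Gln) — missense.
Codon 4: GGA (Gly) → GGT (Gly) — synonymous.
Codon 5: TAT (Tyr) → TAA (Stop) — nonsense.
Codon 6: TTT (Phe) → TGT (Cys) — missense.
Codon 7: AGA (Arg) → AAA (Lys) — missense.
Synonymous: 1 of 7.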